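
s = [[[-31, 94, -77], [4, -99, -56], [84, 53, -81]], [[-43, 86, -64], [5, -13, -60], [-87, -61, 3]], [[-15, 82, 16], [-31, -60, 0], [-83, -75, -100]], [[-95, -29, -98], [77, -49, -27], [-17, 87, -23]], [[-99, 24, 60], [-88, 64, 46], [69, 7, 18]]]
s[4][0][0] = -99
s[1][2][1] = -61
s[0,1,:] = [4, -99, -56]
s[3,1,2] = -27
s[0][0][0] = -31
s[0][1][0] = 4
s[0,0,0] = -31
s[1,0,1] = 86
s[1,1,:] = [5, -13, -60]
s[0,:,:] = [[-31, 94, -77], [4, -99, -56], [84, 53, -81]]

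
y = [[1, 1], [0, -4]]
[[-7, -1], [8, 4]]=y @ [[-5, 0], [-2, -1]]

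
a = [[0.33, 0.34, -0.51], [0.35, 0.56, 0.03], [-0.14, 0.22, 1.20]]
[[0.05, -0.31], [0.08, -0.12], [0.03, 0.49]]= a@ [[0.25, 0.03], [-0.02, -0.25], [0.06, 0.46]]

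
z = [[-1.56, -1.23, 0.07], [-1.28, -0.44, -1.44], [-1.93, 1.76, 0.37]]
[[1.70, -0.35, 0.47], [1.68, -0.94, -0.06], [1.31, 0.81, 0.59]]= z @ [[-0.93,-0.01,-0.27], [-0.22,0.33,-0.02], [-0.27,0.56,0.29]]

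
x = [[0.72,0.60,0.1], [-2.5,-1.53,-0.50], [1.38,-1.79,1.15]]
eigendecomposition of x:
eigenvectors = [[-0.0,-0.36,-0.26], [-0.17,0.31,0.67], [0.99,0.88,0.70]]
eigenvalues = [1.45, -0.04, -1.07]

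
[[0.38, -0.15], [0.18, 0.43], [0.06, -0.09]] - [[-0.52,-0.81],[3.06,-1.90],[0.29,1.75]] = [[0.90, 0.66], [-2.88, 2.33], [-0.23, -1.84]]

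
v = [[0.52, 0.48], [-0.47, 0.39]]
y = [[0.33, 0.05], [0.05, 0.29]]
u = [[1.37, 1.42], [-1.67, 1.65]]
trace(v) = 0.91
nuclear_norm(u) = 4.32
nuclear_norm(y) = 0.62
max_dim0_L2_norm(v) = 0.7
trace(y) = 0.62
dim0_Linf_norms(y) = [0.33, 0.29]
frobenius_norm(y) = 0.44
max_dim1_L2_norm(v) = 0.71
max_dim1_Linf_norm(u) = 1.67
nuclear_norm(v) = 1.32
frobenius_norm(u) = 3.07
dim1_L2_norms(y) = [0.33, 0.29]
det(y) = 0.09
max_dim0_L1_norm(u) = 3.07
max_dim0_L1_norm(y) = 0.38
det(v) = 0.43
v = u @ y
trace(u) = 3.02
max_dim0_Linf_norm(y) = 0.33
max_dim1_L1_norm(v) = 1.0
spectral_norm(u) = 2.35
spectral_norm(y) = 0.36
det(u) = 4.63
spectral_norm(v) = 0.72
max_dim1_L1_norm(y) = 0.38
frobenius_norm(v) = 0.93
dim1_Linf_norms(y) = [0.33, 0.29]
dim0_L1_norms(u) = [3.04, 3.07]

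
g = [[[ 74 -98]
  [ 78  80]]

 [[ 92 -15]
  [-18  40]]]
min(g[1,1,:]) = -18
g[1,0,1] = -15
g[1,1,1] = 40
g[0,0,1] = -98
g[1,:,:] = [[92, -15], [-18, 40]]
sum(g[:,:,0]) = 226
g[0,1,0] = 78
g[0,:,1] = [-98, 80]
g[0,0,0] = 74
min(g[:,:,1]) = -98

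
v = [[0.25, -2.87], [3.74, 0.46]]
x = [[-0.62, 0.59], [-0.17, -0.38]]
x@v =[[2.05,2.05], [-1.46,0.31]]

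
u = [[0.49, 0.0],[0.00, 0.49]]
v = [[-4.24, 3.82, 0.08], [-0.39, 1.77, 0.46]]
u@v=[[-2.08, 1.87, 0.04], [-0.19, 0.87, 0.23]]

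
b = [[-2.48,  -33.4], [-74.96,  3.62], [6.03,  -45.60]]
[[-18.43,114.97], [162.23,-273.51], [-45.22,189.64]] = b @ [[-2.13, 3.47],  [0.71, -3.70]]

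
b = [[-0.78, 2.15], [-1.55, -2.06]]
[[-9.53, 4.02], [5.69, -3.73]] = b@[[1.50, -0.05], [-3.89, 1.85]]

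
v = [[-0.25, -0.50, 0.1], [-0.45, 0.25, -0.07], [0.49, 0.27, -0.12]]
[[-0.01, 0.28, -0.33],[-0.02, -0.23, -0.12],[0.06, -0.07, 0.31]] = v@ [[0.06, 0.16, 0.48],[-0.11, -0.72, 0.54],[-0.52, -0.38, 0.58]]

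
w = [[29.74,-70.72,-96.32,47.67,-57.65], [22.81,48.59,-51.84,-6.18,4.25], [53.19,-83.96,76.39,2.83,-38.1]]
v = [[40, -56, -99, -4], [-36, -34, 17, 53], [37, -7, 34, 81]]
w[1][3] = -6.18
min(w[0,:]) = -96.32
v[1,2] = 17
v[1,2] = 17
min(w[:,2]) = -96.32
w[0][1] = -70.72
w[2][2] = 76.39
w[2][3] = 2.83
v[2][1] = -7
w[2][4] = -38.1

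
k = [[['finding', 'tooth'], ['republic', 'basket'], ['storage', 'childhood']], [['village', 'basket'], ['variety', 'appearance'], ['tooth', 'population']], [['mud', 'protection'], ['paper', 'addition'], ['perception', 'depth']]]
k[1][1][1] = 'appearance'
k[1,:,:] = [['village', 'basket'], ['variety', 'appearance'], ['tooth', 'population']]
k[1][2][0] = 'tooth'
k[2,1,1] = 'addition'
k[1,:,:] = [['village', 'basket'], ['variety', 'appearance'], ['tooth', 'population']]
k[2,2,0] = 'perception'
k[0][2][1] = 'childhood'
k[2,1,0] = 'paper'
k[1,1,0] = 'variety'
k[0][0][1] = 'tooth'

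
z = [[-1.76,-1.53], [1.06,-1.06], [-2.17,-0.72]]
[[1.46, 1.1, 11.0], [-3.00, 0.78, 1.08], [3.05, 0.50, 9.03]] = z @ [[-1.76, 0.01, -2.87], [1.07, -0.73, -3.89]]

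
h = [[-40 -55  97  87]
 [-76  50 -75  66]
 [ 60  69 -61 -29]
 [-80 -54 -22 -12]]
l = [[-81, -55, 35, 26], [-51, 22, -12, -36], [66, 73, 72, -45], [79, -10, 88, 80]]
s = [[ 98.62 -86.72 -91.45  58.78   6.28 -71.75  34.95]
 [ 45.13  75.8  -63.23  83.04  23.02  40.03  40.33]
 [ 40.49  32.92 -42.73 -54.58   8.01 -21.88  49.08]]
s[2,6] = 49.08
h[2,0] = 60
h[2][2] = -61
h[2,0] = 60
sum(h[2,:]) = 39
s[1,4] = 23.02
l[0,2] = 35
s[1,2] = -63.23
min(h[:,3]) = -29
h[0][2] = 97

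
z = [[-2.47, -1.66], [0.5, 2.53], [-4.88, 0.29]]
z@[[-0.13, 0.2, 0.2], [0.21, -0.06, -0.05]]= [[-0.03, -0.39, -0.41], [0.47, -0.05, -0.03], [0.7, -0.99, -0.99]]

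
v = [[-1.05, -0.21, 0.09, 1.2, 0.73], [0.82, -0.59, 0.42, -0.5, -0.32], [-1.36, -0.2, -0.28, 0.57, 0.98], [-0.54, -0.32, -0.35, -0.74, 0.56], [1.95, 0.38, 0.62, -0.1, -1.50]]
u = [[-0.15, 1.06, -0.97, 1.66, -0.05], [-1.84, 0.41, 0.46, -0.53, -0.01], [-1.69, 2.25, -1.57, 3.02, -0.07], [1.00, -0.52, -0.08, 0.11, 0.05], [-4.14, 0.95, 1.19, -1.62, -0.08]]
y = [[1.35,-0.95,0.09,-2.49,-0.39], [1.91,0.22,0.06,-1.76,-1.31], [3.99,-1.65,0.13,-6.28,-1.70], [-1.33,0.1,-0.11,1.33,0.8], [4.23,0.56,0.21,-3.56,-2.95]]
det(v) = -0.00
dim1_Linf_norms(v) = [1.2, 0.82, 1.36, 0.74, 1.95]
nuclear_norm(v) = 5.89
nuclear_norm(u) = 10.36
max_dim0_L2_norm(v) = 2.78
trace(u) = -1.28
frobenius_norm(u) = 7.20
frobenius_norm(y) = 11.06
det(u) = -0.00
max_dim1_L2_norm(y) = 7.81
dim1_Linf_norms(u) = [1.66, 1.84, 3.02, 1.0, 4.14]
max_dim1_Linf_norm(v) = 1.95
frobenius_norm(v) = 3.99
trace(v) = -4.16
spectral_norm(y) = 10.73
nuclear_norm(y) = 13.58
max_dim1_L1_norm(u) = 8.6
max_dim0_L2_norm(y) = 7.95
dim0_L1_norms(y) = [12.81, 3.48, 0.6, 15.42, 7.15]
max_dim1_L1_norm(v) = 4.55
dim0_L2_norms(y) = [6.41, 2.0, 0.29, 7.95, 3.76]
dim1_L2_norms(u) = [2.2, 2.01, 4.42, 1.14, 4.7]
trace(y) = 0.08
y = u @ v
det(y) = 0.00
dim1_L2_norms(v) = [1.77, 1.24, 1.8, 1.17, 2.57]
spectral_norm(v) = 3.62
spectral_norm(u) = 5.34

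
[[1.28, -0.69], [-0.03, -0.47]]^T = [[1.28, -0.03], [-0.69, -0.47]]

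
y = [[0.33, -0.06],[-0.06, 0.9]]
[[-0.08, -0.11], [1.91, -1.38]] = y @[[0.14,-0.62], [2.13,-1.57]]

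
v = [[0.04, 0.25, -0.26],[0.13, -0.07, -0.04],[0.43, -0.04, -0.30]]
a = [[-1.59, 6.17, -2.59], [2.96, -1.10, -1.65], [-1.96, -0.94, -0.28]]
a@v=[[-0.38, -0.73, 0.94], [-0.73, 0.88, -0.23], [-0.32, -0.41, 0.63]]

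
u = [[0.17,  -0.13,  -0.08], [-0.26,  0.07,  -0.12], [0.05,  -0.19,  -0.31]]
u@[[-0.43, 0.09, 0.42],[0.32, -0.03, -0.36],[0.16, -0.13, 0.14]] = [[-0.13, 0.03, 0.11], [0.12, -0.01, -0.15], [-0.13, 0.05, 0.05]]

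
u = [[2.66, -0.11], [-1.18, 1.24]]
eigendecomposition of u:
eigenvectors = [[0.79, 0.07], [-0.62, 1.0]]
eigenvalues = [2.75, 1.15]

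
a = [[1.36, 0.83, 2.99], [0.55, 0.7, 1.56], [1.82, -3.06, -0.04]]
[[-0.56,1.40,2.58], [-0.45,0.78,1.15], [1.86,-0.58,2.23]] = a@ [[0.84, 0.09, 0.45],[-0.10, 0.24, -0.47],[-0.54, 0.36, 0.79]]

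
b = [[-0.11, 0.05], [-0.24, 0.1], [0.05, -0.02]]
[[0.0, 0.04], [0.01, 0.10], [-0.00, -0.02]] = b@[[-0.03, -0.37], [0.01, 0.08]]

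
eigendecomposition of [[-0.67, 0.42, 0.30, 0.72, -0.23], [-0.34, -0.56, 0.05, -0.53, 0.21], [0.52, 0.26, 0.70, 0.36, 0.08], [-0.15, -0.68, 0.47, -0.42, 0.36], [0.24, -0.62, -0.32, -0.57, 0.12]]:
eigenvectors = [[0.60+0.00j, 0.60-0.00j, (0.28+0j), (-0.07+0j), -0.04+0.00j], [-0.14+0.39j, (-0.14-0.39j), (-0.18+0j), (0.3+0j), (0.3+0j)], [(-0.04-0.18j), (-0.04+0.18j), 0.84+0.00j, -0.20+0.00j, (0.33+0j)], [-0.20+0.41j, (-0.2-0.41j), 0.27+0.00j, (0.14+0j), (-0.57+0j)], [(-0.46+0.14j), -0.46-0.14j, (-0.31+0j), (0.92+0j), -0.69+0.00j]]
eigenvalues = [(-0.85+0.62j), (-0.85-0.62j), (0.91+0j), (-0.12+0j), (0.08+0j)]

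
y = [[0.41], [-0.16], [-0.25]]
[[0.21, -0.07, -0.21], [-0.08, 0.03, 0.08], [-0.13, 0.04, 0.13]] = y @ [[0.52, -0.16, -0.52]]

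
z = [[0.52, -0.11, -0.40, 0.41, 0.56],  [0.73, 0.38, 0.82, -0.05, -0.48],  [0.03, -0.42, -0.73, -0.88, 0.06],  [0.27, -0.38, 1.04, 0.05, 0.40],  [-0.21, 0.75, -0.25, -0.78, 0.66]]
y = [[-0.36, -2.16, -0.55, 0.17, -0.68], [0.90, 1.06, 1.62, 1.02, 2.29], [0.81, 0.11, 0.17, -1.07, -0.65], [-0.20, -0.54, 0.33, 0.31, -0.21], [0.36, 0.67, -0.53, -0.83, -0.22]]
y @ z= [[-1.59, -1.12, -0.88, 0.98, 0.42], [1.08, 0.95, -0.19, -2.84, 2.01], [0.35, -0.20, -1.31, 0.63, -0.45], [-0.36, -0.6, -0.23, -0.17, 0.15], [0.48, 0.59, -0.02, 0.71, -0.63]]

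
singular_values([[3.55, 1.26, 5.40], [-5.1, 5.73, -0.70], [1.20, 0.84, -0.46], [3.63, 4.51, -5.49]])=[9.04, 7.25, 5.86]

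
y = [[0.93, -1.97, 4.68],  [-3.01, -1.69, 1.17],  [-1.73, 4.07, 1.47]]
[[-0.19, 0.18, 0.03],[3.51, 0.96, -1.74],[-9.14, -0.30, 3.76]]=y @ [[-0.33,-0.22,0.21], [-2.08,-0.17,0.89], [-0.85,0.01,0.34]]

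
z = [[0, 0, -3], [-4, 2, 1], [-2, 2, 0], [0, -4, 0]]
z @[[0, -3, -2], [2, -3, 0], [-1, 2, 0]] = [[3, -6, 0], [3, 8, 8], [4, 0, 4], [-8, 12, 0]]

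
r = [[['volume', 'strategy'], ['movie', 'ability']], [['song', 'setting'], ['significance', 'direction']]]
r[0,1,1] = 'ability'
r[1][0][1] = 'setting'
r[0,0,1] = 'strategy'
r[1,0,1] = 'setting'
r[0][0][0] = 'volume'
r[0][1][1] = 'ability'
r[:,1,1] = ['ability', 'direction']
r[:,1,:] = [['movie', 'ability'], ['significance', 'direction']]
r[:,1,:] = [['movie', 'ability'], ['significance', 'direction']]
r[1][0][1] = 'setting'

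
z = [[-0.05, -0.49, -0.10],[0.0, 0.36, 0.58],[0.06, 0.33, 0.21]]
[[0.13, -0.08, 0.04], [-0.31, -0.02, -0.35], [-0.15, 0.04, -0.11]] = z@ [[0.03,0.28,0.09], [-0.19,0.16,0.05], [-0.42,-0.13,-0.64]]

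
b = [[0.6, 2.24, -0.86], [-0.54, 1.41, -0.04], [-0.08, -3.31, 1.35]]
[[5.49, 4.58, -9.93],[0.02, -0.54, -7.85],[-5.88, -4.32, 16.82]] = b @ [[2.92,3.14,2.53],  [1.09,0.79,-4.56],  [-1.51,-1.08,1.43]]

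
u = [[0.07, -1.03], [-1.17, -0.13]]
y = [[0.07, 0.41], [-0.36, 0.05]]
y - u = [[0.0, 1.44],[0.81, 0.18]]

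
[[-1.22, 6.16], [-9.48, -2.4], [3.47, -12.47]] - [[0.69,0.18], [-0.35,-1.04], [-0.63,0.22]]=[[-1.91, 5.98],[-9.13, -1.36],[4.1, -12.69]]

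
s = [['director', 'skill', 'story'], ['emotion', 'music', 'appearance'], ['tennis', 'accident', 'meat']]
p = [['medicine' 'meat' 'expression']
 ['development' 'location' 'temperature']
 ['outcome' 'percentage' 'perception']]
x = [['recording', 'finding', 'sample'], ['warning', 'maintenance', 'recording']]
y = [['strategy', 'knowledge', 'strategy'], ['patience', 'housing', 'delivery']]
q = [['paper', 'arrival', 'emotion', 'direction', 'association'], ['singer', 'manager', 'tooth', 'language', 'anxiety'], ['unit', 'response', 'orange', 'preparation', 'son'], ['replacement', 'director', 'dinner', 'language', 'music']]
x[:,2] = ['sample', 'recording']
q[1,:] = ['singer', 'manager', 'tooth', 'language', 'anxiety']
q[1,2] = 'tooth'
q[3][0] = 'replacement'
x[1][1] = 'maintenance'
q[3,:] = ['replacement', 'director', 'dinner', 'language', 'music']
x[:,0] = ['recording', 'warning']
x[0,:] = ['recording', 'finding', 'sample']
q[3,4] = 'music'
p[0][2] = 'expression'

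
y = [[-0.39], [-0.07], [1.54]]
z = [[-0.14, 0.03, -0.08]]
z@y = [[-0.07]]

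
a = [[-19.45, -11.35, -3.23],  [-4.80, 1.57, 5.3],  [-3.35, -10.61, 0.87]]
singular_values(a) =[24.4, 8.24, 5.71]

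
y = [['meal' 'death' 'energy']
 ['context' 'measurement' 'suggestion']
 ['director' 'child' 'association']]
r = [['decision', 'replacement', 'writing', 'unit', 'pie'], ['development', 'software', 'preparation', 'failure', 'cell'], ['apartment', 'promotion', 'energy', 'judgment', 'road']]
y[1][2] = 'suggestion'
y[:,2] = ['energy', 'suggestion', 'association']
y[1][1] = 'measurement'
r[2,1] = 'promotion'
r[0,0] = 'decision'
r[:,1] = ['replacement', 'software', 'promotion']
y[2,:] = ['director', 'child', 'association']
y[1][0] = 'context'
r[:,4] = ['pie', 'cell', 'road']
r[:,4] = ['pie', 'cell', 'road']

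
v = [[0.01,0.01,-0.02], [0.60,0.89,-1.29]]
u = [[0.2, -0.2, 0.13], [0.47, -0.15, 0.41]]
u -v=[[0.19, -0.21, 0.15],[-0.13, -1.04, 1.70]]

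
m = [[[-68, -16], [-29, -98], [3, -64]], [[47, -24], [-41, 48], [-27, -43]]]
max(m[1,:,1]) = 48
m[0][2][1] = -64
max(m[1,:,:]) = 48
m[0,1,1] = -98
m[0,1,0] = -29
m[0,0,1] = -16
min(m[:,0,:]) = -68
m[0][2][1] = -64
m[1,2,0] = -27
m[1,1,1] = 48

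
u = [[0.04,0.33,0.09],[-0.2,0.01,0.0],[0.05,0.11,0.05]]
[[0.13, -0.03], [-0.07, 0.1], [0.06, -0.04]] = u @ [[0.36, -0.47], [0.28, 0.13], [0.27, -0.57]]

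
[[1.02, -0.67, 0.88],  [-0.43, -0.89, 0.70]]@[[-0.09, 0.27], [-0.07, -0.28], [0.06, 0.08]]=[[0.01,0.53],[0.14,0.19]]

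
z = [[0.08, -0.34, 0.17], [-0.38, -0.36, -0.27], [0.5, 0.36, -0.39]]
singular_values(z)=[0.84, 0.47, 0.31]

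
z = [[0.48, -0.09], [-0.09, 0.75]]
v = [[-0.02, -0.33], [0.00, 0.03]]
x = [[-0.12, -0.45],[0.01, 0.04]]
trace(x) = -0.08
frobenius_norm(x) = 0.47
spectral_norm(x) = 0.47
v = x @ z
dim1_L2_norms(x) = [0.47, 0.04]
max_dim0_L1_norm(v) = 0.36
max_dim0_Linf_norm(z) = 0.75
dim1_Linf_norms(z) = [0.48, 0.75]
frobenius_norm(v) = 0.33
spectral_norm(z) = 0.78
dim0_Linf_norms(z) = [0.48, 0.75]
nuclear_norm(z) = 1.23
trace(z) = 1.23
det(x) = -0.00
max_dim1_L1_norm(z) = 0.84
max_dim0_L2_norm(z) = 0.76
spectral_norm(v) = 0.33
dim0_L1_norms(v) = [0.02, 0.36]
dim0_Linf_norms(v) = [0.02, 0.33]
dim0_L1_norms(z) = [0.57, 0.84]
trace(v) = 0.01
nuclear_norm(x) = 0.47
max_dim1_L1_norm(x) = 0.57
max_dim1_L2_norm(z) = 0.76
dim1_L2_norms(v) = [0.33, 0.03]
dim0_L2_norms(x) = [0.12, 0.45]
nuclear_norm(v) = 0.33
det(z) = 0.35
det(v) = -0.00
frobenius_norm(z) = 0.90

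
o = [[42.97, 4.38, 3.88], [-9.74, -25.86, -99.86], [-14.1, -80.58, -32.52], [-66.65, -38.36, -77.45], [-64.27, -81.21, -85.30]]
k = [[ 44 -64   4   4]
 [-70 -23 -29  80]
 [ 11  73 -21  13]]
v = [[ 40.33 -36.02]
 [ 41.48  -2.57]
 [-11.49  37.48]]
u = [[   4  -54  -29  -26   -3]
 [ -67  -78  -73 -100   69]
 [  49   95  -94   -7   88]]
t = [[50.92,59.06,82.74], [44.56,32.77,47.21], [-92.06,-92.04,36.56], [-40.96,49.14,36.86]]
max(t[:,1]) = 59.06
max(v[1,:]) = 41.48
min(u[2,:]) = -94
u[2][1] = 95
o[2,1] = -80.58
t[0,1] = 59.06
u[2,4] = 88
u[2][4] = 88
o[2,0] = -14.1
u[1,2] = -73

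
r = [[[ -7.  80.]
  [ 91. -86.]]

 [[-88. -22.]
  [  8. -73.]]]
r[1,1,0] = 8.0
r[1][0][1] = -22.0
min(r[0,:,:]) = -86.0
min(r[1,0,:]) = -88.0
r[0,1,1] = -86.0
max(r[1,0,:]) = -22.0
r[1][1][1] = -73.0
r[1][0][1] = -22.0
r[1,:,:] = [[-88.0, -22.0], [8.0, -73.0]]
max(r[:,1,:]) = 91.0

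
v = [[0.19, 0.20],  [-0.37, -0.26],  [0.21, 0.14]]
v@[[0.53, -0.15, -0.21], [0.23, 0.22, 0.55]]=[[0.15, 0.02, 0.07], [-0.26, -0.0, -0.07], [0.14, -0.0, 0.03]]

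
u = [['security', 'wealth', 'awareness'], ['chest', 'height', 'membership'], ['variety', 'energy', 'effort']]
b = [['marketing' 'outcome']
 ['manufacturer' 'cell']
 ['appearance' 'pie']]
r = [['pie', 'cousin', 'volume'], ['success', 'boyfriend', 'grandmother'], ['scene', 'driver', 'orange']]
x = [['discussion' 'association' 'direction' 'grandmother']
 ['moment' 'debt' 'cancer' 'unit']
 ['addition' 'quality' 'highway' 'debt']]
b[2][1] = 'pie'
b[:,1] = ['outcome', 'cell', 'pie']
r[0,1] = 'cousin'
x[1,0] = 'moment'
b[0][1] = 'outcome'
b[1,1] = 'cell'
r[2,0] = 'scene'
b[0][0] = 'marketing'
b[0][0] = 'marketing'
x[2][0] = 'addition'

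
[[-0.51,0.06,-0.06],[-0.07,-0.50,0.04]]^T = [[-0.51, -0.07], [0.06, -0.5], [-0.06, 0.04]]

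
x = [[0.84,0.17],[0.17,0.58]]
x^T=[[0.84,0.17], [0.17,0.58]]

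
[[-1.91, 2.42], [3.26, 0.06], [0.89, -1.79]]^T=[[-1.91,3.26,0.89],[2.42,0.06,-1.79]]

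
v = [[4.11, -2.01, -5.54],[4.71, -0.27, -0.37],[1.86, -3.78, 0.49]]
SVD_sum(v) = [[5.15,-2.44,-3.89], [2.85,-1.35,-2.15], [1.83,-0.87,-1.38]] + [[-0.54, 1.05, -1.38], [0.38, -0.74, 0.97], [0.93, -1.80, 2.36]] + [[-0.50, -0.62, -0.27], [1.48, 1.82, 0.81], [-0.90, -1.11, -0.49]]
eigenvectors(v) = [[(-0.61+0j), (-0.61-0j), (-0.67+0j)], [-0.04+0.59j, -0.04-0.59j, -0.67+0.00j], [(-0.45+0.28j), -0.45-0.28j, 0.31+0.00j]]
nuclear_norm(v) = 15.11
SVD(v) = [[-0.84, -0.47, -0.28], [-0.46, 0.33, 0.82], [-0.30, 0.81, -0.50]] @ diag([8.259565662640359, 3.8255914462224565, 3.0249339085543494]) @ [[-0.75, 0.35, 0.56], [0.3, -0.58, 0.76], [0.6, 0.73, 0.33]]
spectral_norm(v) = 8.26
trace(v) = 4.33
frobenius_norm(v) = 9.59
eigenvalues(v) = [(-0.16+4.54j), (-0.16-4.54j), (4.64+0j)]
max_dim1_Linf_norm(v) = 5.54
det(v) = 95.58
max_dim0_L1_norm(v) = 10.68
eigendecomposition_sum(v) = [[(1.04+1.32j),  (-1.68-0.71j),  -1.36+1.33j], [(1.35-0.94j),  -0.80+1.59j,  (1.21+1.41j)], [(1.39+0.5j),  -1.58+0.24j,  -0.40+1.63j]] + [[(1.04-1.32j), -1.68+0.71j, (-1.36-1.33j)], [1.35+0.94j, -0.80-1.59j, 1.21-1.41j], [1.39-0.50j, -1.58-0.24j, -0.40-1.63j]] + [[(2.02-0j),  (1.34+0j),  -2.82-0.00j], [(2.01-0j),  1.33+0.00j,  (-2.8-0j)], [-0.92+0.00j,  -0.61-0.00j,  (1.29+0j)]]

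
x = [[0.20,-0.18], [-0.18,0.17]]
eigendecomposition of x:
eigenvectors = [[0.74,0.68], [-0.68,0.74]]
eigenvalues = [0.37, 0.0]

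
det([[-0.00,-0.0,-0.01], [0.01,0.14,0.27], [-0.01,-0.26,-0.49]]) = 0.000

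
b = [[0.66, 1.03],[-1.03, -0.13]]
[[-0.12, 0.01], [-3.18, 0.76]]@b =[[-0.09, -0.12],[-2.88, -3.37]]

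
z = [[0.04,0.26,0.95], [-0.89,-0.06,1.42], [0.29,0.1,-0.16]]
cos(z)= [[0.98, -0.04, -0.13], [-0.21, 1.04, 0.57], [0.06, -0.03, 0.78]]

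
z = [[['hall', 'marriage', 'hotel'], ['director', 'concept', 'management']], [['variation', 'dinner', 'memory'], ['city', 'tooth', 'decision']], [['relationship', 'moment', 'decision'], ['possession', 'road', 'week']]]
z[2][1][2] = 'week'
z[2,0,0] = 'relationship'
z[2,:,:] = [['relationship', 'moment', 'decision'], ['possession', 'road', 'week']]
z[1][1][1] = 'tooth'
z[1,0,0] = 'variation'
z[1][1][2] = 'decision'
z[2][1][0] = 'possession'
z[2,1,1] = 'road'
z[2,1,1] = 'road'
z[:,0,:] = [['hall', 'marriage', 'hotel'], ['variation', 'dinner', 'memory'], ['relationship', 'moment', 'decision']]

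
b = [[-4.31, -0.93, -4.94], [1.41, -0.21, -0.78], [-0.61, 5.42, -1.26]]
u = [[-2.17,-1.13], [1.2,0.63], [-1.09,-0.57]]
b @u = [[13.62,  7.10], [-2.46,  -1.28], [9.2,  4.82]]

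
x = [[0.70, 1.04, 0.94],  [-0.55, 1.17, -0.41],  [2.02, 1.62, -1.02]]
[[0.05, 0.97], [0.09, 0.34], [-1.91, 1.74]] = x @ [[-0.64, 0.47], [-0.03, 0.54], [0.56, 0.08]]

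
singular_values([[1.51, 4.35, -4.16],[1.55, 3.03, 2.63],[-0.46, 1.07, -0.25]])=[6.34, 4.19, 0.82]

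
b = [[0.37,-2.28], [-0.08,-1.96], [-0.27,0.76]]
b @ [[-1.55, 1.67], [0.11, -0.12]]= [[-0.82,0.89], [-0.09,0.10], [0.5,-0.54]]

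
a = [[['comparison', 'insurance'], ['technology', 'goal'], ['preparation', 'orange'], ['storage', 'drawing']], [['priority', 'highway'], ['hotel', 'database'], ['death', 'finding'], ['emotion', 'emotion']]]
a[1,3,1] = 'emotion'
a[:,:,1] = [['insurance', 'goal', 'orange', 'drawing'], ['highway', 'database', 'finding', 'emotion']]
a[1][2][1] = 'finding'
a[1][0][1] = 'highway'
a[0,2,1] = 'orange'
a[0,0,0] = 'comparison'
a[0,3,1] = 'drawing'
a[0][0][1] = 'insurance'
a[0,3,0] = 'storage'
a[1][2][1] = 'finding'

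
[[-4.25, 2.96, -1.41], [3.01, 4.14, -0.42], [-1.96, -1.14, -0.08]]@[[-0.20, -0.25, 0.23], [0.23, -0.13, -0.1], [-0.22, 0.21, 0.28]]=[[1.84, 0.38, -1.67],  [0.44, -1.38, 0.16],  [0.15, 0.62, -0.36]]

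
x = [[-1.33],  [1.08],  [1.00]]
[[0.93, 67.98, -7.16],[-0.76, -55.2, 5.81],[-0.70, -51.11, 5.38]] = x @ [[-0.70, -51.11, 5.38]]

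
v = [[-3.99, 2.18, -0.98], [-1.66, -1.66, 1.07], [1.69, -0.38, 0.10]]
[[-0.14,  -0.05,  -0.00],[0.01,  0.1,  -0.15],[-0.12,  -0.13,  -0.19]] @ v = [[0.64, -0.22, 0.08], [-0.46, -0.09, 0.08], [0.37, 0.03, -0.04]]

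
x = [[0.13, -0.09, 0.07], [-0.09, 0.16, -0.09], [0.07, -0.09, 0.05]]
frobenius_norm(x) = 0.30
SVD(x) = [[-0.58, -0.79, -0.22], [0.69, -0.61, 0.37], [-0.43, 0.06, 0.90]] @ diag([0.2902735974900264, 0.054059785360890296, 0.004333382850916676]) @ [[-0.58, 0.69, -0.43], [-0.79, -0.61, 0.06], [0.22, -0.37, -0.9]]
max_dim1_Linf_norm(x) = 0.16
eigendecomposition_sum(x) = [[0.1, -0.12, 0.07], [-0.12, 0.14, -0.09], [0.07, -0.09, 0.05]] + [[0.03, 0.03, -0.0], [0.03, 0.02, -0.0], [-0.00, -0.00, 0.00]] + [[-0.00, 0.00, 0.00],[0.0, -0.0, -0.0],[0.0, -0.00, -0.0]]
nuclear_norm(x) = 0.35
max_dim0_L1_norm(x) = 0.34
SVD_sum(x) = [[0.1, -0.12, 0.07], [-0.12, 0.14, -0.09], [0.07, -0.09, 0.05]] + [[0.03, 0.03, -0.00], [0.03, 0.02, -0.00], [-0.00, -0.00, 0.00]] + [[-0.00, 0.0, 0.0], [0.00, -0.00, -0.00], [0.0, -0.00, -0.00]]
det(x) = -0.00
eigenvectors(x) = [[0.58,-0.79,-0.22], [-0.69,-0.61,0.37], [0.43,0.06,0.90]]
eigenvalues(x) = [0.29, 0.05, -0.0]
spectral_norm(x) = 0.29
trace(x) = 0.34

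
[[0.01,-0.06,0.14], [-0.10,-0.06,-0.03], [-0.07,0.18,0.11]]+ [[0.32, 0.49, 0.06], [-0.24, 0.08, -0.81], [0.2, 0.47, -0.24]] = [[0.33,0.43,0.2], [-0.34,0.02,-0.84], [0.13,0.65,-0.13]]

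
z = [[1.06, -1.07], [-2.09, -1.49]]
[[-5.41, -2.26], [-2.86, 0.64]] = z@[[-1.31, -1.06], [3.76, 1.06]]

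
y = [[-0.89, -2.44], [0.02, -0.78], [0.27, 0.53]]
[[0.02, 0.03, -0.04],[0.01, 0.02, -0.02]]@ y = [[-0.03, -0.09],[-0.01, -0.05]]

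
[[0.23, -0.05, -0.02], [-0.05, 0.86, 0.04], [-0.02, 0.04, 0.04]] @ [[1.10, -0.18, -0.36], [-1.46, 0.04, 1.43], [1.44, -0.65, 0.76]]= [[0.3, -0.03, -0.17],[-1.25, 0.02, 1.28],[-0.02, -0.02, 0.09]]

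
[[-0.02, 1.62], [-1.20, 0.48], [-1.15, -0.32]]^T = [[-0.02, -1.20, -1.15], [1.62, 0.48, -0.32]]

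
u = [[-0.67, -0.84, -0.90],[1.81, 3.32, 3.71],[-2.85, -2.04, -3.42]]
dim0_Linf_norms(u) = [2.85, 3.32, 3.71]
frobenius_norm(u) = 7.35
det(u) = 1.03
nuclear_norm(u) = 8.53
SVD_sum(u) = [[-0.64, -0.75, -0.99], [2.40, 2.83, 3.7], [-2.21, -2.6, -3.41]] + [[0.03, -0.02, 0.00], [-0.59, 0.50, -0.00], [-0.64, 0.55, -0.01]] + [[-0.06, -0.06, 0.09],  [-0.01, -0.01, 0.01],  [0.01, 0.01, -0.01]]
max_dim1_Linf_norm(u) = 3.71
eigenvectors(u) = [[0.14, -0.43, -0.22], [-0.56, -0.54, 0.94], [0.81, 0.72, -0.24]]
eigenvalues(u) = [-2.51, -0.21, 1.95]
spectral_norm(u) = 7.26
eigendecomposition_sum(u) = [[-0.55, -0.26, -0.52], [2.19, 1.04, 2.07], [-3.16, -1.51, -3.00]] + [[-0.16, -0.04, 0.0],[-0.20, -0.05, 0.0],[0.27, 0.06, -0.00]] + [[0.04, -0.54, -0.38], [-0.17, 2.33, 1.64], [0.04, -0.60, -0.42]]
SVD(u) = [[-0.19, 0.03, -0.98],[0.72, -0.67, -0.16],[-0.66, -0.74, 0.11]] @ diag([7.257658263152825, 1.1484096063299416, 0.12309310045083584]) @ [[0.46, 0.54, 0.71], [0.76, -0.65, 0.01], [0.46, 0.53, -0.71]]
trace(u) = -0.77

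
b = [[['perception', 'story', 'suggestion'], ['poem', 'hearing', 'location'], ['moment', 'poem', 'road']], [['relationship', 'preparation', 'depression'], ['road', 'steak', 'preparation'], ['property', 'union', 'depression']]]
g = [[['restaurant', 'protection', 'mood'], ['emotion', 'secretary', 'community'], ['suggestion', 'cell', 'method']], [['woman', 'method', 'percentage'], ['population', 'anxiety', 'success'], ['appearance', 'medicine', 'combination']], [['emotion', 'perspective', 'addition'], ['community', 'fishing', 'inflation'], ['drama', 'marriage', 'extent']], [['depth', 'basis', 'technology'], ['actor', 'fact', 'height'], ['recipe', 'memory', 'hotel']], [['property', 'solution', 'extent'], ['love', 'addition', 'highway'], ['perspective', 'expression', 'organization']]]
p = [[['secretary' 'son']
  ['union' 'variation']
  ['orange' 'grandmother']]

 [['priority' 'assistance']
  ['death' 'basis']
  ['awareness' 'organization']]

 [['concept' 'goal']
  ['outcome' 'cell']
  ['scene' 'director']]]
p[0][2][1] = 'grandmother'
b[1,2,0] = 'property'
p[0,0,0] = 'secretary'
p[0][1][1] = 'variation'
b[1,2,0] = 'property'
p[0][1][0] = 'union'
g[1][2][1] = 'medicine'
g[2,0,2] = 'addition'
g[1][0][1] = 'method'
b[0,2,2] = 'road'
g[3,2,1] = 'memory'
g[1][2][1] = 'medicine'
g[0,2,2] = 'method'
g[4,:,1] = ['solution', 'addition', 'expression']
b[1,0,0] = 'relationship'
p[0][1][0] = 'union'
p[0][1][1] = 'variation'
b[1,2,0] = 'property'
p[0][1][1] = 'variation'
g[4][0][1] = 'solution'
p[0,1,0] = 'union'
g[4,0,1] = 'solution'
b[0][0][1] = 'story'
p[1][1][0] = 'death'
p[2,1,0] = 'outcome'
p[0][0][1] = 'son'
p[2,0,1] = 'goal'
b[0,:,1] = ['story', 'hearing', 'poem']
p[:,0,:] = [['secretary', 'son'], ['priority', 'assistance'], ['concept', 'goal']]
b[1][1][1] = 'steak'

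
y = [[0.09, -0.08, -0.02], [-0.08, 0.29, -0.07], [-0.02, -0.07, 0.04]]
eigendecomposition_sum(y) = [[0.03, -0.09, 0.02], [-0.09, 0.29, -0.06], [0.02, -0.06, 0.01]] + [[0.06, 0.01, -0.04], [0.01, 0.0, -0.01], [-0.04, -0.01, 0.03]] + [[0.0, 0.0, 0.0], [0.00, 0.00, 0.00], [0.0, 0.0, 0.00]]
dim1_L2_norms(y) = [0.12, 0.31, 0.08]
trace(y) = 0.42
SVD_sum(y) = [[0.03, -0.09, 0.02], [-0.09, 0.29, -0.06], [0.02, -0.06, 0.01]] + [[0.06,0.01,-0.04], [0.01,0.00,-0.01], [-0.04,-0.01,0.03]] + [[0.00,0.0,0.0], [0.0,0.00,0.0], [0.0,0.00,0.00]]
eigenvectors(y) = [[-0.29, 0.83, 0.47], [0.93, 0.14, 0.33], [-0.20, -0.54, 0.82]]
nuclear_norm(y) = 0.42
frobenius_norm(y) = 0.34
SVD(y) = [[-0.29, -0.83, 0.47], [0.93, -0.14, 0.33], [-0.20, 0.54, 0.82]] @ diag([0.3305038579590856, 0.0892588570956142, 0.00023728494530018526]) @ [[-0.29, 0.93, -0.2], [-0.83, -0.14, 0.54], [0.47, 0.33, 0.82]]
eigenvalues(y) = [0.33, 0.09, 0.0]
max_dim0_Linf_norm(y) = 0.29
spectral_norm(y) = 0.33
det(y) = 0.00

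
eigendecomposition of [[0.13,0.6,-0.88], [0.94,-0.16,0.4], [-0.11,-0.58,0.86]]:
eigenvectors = [[-0.69, -0.37, -0.09],  [-0.28, 0.86, 0.83],  [0.67, 0.36, 0.55]]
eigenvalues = [1.22, -0.4, 0.01]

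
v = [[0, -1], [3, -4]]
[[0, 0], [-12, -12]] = v@[[-4, -4], [0, 0]]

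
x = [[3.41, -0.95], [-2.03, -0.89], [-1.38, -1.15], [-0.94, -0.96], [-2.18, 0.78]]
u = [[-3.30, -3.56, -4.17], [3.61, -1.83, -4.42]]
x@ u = [[-14.68, -10.4, -10.02], [3.49, 8.86, 12.4], [0.40, 7.02, 10.84], [-0.36, 5.10, 8.16], [10.01, 6.33, 5.64]]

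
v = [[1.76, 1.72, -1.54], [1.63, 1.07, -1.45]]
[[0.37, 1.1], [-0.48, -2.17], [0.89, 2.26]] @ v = [[2.44, 1.81, -2.16], [-4.38, -3.15, 3.89], [5.25, 3.95, -4.65]]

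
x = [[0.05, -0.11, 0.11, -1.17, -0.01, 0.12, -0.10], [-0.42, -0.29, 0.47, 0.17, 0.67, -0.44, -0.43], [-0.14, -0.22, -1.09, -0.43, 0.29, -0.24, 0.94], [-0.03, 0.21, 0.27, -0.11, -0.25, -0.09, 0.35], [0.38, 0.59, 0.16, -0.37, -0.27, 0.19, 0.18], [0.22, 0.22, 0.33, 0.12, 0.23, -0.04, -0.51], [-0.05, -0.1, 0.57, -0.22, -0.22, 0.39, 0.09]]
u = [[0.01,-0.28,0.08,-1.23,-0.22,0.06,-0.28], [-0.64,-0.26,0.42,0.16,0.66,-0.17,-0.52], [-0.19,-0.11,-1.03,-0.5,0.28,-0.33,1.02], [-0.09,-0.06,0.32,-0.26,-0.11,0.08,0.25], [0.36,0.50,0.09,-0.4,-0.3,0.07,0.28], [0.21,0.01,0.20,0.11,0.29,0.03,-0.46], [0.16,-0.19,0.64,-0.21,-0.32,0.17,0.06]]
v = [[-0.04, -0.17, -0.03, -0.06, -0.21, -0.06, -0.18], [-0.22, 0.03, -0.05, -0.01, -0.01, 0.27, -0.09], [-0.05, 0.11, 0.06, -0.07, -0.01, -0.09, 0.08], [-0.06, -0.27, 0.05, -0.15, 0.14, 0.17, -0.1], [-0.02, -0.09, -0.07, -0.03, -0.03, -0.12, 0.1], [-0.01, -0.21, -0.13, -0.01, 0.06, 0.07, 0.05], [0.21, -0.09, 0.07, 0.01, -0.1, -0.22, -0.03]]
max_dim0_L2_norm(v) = 0.43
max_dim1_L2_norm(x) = 1.57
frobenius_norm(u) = 2.78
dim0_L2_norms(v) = [0.32, 0.42, 0.19, 0.18, 0.28, 0.43, 0.27]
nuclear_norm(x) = 5.93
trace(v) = -0.09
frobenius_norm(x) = 2.73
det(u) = -0.02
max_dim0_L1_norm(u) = 2.87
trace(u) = -1.75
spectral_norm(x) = 1.79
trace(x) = -1.66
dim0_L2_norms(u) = [0.81, 0.67, 1.34, 1.44, 0.92, 0.43, 1.32]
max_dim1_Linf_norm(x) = 1.17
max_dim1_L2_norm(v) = 0.4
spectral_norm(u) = 1.82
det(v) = -0.00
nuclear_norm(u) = 6.00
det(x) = 0.02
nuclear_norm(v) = 1.74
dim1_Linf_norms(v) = [0.21, 0.27, 0.11, 0.27, 0.12, 0.21, 0.22]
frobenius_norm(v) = 0.82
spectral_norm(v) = 0.55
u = x + v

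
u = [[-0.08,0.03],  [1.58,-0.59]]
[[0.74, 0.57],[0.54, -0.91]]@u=[[0.84, -0.31], [-1.48, 0.55]]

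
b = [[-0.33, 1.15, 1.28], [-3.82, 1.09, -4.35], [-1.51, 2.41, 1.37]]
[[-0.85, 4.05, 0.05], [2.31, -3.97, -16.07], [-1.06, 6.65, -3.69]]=b@[[-2.03, -0.69, 1.36], [-2.12, 1.28, -1.84], [0.72, 1.84, 2.04]]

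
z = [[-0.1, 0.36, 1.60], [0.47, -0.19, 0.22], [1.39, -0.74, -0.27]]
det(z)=0.000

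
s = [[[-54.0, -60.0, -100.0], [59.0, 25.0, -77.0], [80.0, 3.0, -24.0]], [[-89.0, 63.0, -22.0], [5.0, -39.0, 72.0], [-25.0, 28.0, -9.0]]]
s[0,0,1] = -60.0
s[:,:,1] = [[-60.0, 25.0, 3.0], [63.0, -39.0, 28.0]]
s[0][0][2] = -100.0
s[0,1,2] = -77.0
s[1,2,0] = -25.0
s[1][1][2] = 72.0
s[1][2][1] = 28.0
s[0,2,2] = -24.0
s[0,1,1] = 25.0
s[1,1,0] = 5.0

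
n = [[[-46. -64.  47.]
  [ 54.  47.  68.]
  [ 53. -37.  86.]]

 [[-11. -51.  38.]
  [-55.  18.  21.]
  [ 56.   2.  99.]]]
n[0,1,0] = 54.0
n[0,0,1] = -64.0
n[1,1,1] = 18.0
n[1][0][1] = -51.0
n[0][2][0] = 53.0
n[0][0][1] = -64.0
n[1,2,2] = 99.0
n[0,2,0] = 53.0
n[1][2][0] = 56.0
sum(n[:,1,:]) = 153.0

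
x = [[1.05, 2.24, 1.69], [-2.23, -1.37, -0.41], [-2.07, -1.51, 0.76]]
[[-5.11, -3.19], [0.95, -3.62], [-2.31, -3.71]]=x @ [[0.25, 3.20], [-0.25, -2.33], [-2.85, -0.79]]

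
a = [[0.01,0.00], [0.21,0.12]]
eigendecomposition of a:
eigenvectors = [[0.00, 0.46], [1.00, -0.89]]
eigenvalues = [0.12, 0.01]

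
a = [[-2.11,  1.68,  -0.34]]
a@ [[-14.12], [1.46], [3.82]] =[[30.95]]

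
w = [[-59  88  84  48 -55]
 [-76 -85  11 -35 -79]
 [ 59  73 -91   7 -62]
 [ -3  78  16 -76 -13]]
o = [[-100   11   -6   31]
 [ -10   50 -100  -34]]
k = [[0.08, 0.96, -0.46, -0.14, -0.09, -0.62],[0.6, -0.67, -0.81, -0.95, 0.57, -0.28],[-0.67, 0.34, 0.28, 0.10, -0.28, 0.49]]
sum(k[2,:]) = 0.259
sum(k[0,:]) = -0.266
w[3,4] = -13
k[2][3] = 0.1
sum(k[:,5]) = -0.41500000000000004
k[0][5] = -0.623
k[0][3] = -0.141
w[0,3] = 48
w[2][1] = 73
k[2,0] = -0.666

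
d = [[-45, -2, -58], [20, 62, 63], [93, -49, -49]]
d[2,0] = 93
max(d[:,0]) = 93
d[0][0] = -45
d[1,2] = 63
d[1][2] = 63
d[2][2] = -49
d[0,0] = -45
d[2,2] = -49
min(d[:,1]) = -49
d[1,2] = 63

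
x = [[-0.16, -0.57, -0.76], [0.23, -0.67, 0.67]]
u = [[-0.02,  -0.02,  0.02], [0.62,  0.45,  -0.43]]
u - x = [[0.14,0.55,0.78], [0.39,1.12,-1.1]]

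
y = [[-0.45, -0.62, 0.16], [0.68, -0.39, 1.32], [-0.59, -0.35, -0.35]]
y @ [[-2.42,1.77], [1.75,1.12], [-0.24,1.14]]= [[-0.03, -1.31], [-2.64, 2.27], [0.9, -1.84]]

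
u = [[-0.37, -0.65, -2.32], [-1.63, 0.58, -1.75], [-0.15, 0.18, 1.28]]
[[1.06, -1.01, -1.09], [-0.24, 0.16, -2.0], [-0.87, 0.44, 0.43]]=u @ [[0.79,  -0.07,  0.64], [0.02,  0.77,  -0.29], [-0.59,  0.23,  0.45]]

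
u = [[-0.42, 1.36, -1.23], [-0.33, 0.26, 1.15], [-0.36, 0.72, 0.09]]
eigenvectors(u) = [[0.29, 0.89, 0.93], [0.79, 0.43, -0.08], [0.54, 0.16, 0.36]]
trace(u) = -0.07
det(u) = -0.01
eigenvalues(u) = [0.93, 0.01, -1.01]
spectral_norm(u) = 2.02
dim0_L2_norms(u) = [0.64, 1.56, 1.69]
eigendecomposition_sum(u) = [[-0.13, 0.14, 0.38], [-0.36, 0.36, 1.02], [-0.25, 0.25, 0.71]] + [[0.01,0.01,-0.02], [0.0,0.0,-0.01], [0.00,0.0,-0.0]] + [[-0.29, 1.22, -1.60], [0.03, -0.11, 0.14], [-0.11, 0.47, -0.61]]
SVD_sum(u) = [[-0.35,1.26,-1.34], [0.11,-0.4,0.42], [-0.09,0.33,-0.35]] + [[-0.07, 0.10, 0.11], [-0.44, 0.65, 0.73], [-0.27, 0.4, 0.44]] + [[0.00, 0.0, 0.0], [0.00, 0.0, 0.0], [-0.0, -0.00, -0.00]]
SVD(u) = [[-0.93, -0.13, -0.35], [0.29, -0.85, -0.44], [-0.24, -0.51, 0.82]] @ diag([2.0232002406607106, 1.2651687554845295, 0.0029675471637339423]) @ [[0.19, -0.67, 0.72], [0.41, -0.61, -0.68], [-0.89, -0.42, -0.16]]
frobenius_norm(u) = 2.39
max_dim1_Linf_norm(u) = 1.36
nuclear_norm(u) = 3.29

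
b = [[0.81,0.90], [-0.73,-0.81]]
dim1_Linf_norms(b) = [0.9, 0.81]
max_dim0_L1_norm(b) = 1.71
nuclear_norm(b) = 1.63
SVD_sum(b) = [[0.81, 0.9], [-0.73, -0.81]] + [[-0.0, 0.00], [-0.0, 0.0]]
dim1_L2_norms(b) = [1.21, 1.09]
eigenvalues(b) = [0.03j, -0.03j]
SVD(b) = [[-0.74,0.67], [0.67,0.74]] @ diag([1.6294476655992085, 0.0005523344007915336]) @ [[-0.67, -0.74], [-0.74, 0.67]]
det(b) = 0.00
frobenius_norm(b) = 1.63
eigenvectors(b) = [[0.74+0.00j, (0.74-0j)], [-0.67+0.02j, (-0.67-0.02j)]]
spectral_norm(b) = 1.63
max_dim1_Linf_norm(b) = 0.9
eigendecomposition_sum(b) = [[0.41+0.01j,0.45+0.00j],[(-0.37-0j),-0.41+0.01j]] + [[(0.41-0.01j),0.45+0.00j],[-0.37-0.00j,-0.41-0.01j]]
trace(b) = 0.00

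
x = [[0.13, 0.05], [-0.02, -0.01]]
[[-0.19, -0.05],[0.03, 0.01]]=x @[[-1.16,-0.80],[-0.73,1.01]]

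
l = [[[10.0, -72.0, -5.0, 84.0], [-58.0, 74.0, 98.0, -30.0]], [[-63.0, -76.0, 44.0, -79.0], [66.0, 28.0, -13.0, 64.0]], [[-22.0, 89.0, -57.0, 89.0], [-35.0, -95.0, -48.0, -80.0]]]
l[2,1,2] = -48.0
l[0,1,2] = 98.0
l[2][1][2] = -48.0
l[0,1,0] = -58.0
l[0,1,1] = 74.0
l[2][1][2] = -48.0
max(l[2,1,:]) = -35.0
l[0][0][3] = 84.0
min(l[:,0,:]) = -79.0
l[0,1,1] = 74.0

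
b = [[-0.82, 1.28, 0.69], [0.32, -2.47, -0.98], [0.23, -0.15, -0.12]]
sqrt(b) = [[0.82j, -0.54j, 0.00-0.41j], [-0.08j, 1.56j, 0.00+0.57j], [-0.24j, 0.01j, 0.00+0.11j]]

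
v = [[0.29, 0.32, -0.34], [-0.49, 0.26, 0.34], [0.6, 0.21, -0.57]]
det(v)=0.000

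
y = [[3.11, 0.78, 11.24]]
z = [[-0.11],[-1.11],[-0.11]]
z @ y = [[-0.34, -0.09, -1.24], [-3.45, -0.87, -12.48], [-0.34, -0.09, -1.24]]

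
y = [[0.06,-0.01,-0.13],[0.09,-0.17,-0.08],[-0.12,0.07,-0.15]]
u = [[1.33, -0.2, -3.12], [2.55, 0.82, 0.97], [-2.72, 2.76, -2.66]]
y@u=[[0.41, -0.38, 0.15], [-0.1, -0.38, -0.23], [0.43, -0.33, 0.84]]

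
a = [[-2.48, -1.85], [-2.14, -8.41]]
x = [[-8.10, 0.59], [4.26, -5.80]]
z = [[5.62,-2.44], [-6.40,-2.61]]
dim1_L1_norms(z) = [8.06, 9.01]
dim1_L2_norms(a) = [3.09, 8.68]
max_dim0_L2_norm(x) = 9.15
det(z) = -30.28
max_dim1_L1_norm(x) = 10.06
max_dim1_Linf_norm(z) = 6.4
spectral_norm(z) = 8.53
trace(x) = -13.90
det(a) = 16.90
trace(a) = -10.89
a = z + x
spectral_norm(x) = 9.87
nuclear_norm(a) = 10.89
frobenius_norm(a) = 9.21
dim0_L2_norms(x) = [9.15, 5.83]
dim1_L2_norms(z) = [6.13, 6.91]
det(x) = 44.47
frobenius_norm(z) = 9.24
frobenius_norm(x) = 10.85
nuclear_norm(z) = 12.08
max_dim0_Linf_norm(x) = 8.1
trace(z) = 3.01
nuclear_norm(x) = 14.38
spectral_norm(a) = 9.02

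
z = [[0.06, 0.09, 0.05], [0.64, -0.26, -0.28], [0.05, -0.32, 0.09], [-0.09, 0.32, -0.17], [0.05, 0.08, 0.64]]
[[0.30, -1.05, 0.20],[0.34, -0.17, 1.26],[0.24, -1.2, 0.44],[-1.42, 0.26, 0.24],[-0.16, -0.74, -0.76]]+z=[[0.36, -0.96, 0.25],[0.98, -0.43, 0.98],[0.29, -1.52, 0.53],[-1.51, 0.58, 0.07],[-0.11, -0.66, -0.12]]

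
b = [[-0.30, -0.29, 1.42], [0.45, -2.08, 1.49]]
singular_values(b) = [2.81, 1.01]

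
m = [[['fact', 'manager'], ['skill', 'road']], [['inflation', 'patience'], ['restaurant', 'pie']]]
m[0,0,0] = 'fact'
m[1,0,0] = 'inflation'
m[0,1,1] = 'road'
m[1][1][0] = 'restaurant'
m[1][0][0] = 'inflation'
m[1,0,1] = 'patience'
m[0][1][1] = 'road'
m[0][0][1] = 'manager'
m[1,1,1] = 'pie'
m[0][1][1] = 'road'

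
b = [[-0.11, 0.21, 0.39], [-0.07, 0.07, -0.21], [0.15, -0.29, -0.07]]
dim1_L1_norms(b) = [0.71, 0.35, 0.51]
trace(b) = -0.11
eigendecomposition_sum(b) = [[0.03, -0.05, 0.06], [-0.08, 0.12, -0.15], [0.07, -0.12, 0.14]] + [[-0.02, -0.03, -0.02], [-0.01, -0.01, -0.01], [0.0, 0.0, 0.00]] + [[-0.12, 0.29, 0.35], [0.02, -0.04, -0.05], [0.08, -0.18, -0.22]]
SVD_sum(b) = [[-0.13, 0.26, 0.34], [0.03, -0.06, -0.07], [0.08, -0.15, -0.2]] + [[0.03, -0.05, 0.05], [-0.09, 0.13, -0.14], [0.08, -0.13, 0.13]] + [[-0.01, -0.01, 0.00],[-0.01, -0.01, 0.00],[-0.01, -0.01, 0.00]]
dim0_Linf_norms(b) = [0.15, 0.29, 0.39]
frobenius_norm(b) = 0.61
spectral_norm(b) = 0.53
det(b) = 0.00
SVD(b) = [[-0.85, 0.24, 0.47], [0.18, -0.7, 0.69], [0.50, 0.67, 0.55]] @ diag([0.5320175463886043, 0.3003335935548485, 0.021379029844226526]) @ [[0.29, -0.58, -0.76], [0.41, -0.64, 0.65], [-0.86, -0.5, 0.05]]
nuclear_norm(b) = 0.85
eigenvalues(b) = [0.3, -0.03, -0.38]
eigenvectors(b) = [[-0.28,0.88,-0.85],[0.70,0.47,0.11],[-0.66,-0.07,0.52]]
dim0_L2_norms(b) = [0.2, 0.36, 0.45]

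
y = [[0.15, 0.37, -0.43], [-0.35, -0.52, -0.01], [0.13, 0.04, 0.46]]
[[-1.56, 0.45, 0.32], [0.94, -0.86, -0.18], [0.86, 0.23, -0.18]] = y @ [[-1.23,-0.49,-0.94], [-1.02,1.97,0.99], [2.31,0.47,-0.22]]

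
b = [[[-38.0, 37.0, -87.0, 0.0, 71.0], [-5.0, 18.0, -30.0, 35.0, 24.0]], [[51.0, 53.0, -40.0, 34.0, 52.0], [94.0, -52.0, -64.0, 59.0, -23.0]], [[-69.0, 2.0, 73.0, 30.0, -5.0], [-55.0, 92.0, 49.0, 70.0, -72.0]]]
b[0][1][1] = 18.0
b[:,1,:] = [[-5.0, 18.0, -30.0, 35.0, 24.0], [94.0, -52.0, -64.0, 59.0, -23.0], [-55.0, 92.0, 49.0, 70.0, -72.0]]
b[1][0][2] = -40.0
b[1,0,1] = 53.0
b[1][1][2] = -64.0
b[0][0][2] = -87.0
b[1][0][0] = 51.0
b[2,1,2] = 49.0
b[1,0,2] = -40.0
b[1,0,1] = 53.0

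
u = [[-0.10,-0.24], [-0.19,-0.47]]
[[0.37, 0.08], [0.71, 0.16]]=u @ [[-0.63,0.43],[-1.26,-0.51]]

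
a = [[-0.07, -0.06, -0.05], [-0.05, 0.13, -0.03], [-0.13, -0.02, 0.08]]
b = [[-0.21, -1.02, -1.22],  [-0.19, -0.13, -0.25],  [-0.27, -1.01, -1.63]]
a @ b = [[0.04, 0.13, 0.18], [-0.01, 0.06, 0.08], [0.01, 0.05, 0.03]]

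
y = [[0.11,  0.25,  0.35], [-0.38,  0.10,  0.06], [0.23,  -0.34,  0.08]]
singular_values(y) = [0.54, 0.44, 0.22]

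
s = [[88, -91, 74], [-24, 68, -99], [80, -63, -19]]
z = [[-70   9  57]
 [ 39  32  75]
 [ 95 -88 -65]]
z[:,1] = [9, 32, -88]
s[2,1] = -63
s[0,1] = -91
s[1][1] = 68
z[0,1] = 9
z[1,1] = 32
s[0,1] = -91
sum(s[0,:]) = 71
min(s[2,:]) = -63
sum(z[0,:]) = -4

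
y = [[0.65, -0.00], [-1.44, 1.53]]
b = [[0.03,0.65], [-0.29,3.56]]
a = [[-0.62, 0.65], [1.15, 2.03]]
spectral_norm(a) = 2.35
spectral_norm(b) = 3.63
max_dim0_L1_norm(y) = 2.09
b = y + a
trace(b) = 3.59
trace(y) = 2.18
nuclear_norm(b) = 3.71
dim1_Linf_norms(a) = [0.65, 2.03]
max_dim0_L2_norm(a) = 2.13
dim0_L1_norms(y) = [2.09, 1.53]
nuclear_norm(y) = 2.61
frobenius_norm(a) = 2.50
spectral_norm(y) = 2.15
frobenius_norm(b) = 3.63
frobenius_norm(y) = 2.20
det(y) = 0.99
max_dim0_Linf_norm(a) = 2.03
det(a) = -2.01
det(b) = 0.30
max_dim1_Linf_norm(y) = 1.53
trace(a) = 1.41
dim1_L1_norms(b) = [0.68, 3.85]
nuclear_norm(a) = 3.20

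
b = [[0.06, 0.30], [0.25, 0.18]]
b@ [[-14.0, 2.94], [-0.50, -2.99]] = [[-0.99, -0.72], [-3.59, 0.20]]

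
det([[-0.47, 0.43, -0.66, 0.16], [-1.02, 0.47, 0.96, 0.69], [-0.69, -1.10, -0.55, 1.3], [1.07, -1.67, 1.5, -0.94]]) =1.849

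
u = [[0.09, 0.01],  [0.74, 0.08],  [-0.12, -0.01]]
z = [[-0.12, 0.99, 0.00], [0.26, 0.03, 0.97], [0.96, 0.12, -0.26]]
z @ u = [[0.72, 0.08], [-0.07, -0.00], [0.21, 0.02]]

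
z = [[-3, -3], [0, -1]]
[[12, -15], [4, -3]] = z @[[0, 2], [-4, 3]]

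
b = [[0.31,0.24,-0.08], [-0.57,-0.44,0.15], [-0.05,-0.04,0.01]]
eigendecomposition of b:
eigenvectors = [[-0.48,0.53,0.63],  [0.87,-0.80,-0.71],  [0.09,-0.27,0.32]]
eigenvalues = [-0.11, -0.01, 0.0]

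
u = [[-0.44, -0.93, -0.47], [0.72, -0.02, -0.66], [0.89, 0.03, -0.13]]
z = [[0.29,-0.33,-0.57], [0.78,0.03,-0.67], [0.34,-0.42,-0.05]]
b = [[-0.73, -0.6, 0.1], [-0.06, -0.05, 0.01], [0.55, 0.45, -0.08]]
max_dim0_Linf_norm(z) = 0.78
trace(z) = 0.27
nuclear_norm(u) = 2.72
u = b + z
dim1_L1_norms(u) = [1.84, 1.4, 1.05]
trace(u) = -0.59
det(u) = 0.43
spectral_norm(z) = 1.25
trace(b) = -0.86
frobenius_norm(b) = 1.19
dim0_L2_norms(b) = [0.92, 0.75, 0.13]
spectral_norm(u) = 1.32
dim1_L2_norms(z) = [0.72, 1.03, 0.54]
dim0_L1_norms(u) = [2.05, 0.98, 1.26]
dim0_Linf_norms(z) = [0.78, 0.42, 0.67]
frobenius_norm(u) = 1.74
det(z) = 0.17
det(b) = -0.00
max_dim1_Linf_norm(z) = 0.78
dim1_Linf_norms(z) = [0.57, 0.78, 0.42]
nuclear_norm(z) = 2.01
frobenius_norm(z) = 1.37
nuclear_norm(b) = 1.20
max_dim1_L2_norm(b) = 0.95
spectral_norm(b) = 1.19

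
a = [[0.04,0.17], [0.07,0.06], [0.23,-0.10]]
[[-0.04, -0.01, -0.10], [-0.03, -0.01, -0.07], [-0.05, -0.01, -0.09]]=a @ [[-0.27, -0.08, -0.61], [-0.17, -0.05, -0.47]]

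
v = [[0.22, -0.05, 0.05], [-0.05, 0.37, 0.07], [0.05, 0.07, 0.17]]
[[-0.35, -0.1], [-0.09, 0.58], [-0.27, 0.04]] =v @ [[-1.40, 0.03], [-0.22, 1.66], [-1.08, -0.44]]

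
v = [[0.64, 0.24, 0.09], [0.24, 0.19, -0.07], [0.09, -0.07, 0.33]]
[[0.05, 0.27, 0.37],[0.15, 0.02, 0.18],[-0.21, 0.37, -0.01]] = v @ [[-0.18, 0.1, 0.47], [0.85, 0.42, 0.34], [-0.4, 1.18, -0.10]]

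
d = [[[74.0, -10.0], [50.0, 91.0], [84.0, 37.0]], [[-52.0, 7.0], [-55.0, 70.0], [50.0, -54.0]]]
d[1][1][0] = -55.0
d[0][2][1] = 37.0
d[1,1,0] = -55.0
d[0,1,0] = 50.0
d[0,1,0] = 50.0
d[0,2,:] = [84.0, 37.0]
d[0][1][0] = 50.0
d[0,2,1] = 37.0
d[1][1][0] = -55.0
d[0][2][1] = 37.0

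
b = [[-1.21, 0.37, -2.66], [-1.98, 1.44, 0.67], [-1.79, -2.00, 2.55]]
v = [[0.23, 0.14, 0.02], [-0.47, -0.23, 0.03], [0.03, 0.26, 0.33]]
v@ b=[[-0.59, 0.25, -0.47],[0.97, -0.57, 1.17],[-1.14, -0.27, 0.94]]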